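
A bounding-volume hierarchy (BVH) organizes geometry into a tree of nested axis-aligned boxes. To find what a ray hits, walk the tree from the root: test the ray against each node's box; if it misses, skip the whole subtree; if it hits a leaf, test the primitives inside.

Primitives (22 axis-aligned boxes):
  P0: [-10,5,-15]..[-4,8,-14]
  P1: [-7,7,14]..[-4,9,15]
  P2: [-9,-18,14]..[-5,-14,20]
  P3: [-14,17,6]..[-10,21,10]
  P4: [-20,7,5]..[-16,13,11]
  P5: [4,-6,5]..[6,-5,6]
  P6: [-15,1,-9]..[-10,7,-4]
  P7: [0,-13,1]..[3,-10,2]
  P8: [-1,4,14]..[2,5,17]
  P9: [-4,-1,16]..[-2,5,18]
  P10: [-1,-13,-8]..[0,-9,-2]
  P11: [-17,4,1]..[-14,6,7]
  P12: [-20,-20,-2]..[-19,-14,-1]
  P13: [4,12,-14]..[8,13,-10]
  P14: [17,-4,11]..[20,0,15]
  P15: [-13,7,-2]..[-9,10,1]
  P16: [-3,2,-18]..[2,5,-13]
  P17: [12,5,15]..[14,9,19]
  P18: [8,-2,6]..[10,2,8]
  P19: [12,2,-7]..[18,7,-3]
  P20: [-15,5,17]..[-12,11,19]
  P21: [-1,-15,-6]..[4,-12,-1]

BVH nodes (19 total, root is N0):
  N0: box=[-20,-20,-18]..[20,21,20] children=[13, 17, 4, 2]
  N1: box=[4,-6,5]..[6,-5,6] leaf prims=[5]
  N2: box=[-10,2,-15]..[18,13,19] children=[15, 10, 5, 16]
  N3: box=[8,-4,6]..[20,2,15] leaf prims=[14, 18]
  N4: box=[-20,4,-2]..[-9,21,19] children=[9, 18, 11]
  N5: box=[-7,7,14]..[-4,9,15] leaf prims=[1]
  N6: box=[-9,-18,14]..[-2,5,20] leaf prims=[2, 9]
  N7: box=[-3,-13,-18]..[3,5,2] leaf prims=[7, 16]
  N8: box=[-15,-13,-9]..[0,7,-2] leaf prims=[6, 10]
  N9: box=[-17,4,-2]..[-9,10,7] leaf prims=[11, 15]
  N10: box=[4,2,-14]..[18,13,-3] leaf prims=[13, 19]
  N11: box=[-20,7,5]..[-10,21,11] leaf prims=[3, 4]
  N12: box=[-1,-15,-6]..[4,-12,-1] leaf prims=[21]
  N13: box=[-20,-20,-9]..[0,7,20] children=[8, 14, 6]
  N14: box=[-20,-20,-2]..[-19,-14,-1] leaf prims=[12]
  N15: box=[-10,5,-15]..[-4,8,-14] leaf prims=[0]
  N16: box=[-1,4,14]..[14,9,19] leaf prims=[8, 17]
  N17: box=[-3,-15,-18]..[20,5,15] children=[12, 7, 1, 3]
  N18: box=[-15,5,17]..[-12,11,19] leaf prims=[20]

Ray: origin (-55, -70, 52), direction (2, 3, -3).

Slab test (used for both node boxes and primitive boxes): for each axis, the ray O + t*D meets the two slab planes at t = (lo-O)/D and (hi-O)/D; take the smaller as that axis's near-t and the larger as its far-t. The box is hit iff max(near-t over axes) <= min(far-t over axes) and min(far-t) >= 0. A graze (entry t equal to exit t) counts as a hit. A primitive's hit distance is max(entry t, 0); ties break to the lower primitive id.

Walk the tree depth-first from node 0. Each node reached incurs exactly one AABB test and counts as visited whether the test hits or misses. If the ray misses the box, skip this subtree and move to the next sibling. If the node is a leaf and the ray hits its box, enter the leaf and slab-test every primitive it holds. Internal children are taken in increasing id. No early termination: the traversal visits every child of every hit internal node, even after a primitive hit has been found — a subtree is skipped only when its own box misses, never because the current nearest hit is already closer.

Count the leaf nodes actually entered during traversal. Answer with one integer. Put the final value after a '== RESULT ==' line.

Trace the traversal:
N0 x:[35/2,75/2] y:[50/3,91/3] z:[32/3,70/3] -> hit [35/2,70/3], descend [2, 4, 13, 17]
  N2 x:[45/2,73/2] y:[24,83/3] z:[11,67/3] -> miss, prune
  N4 x:[35/2,23] y:[74/3,91/3] z:[11,18] -> miss, prune
  N13 x:[35/2,55/2] y:[50/3,77/3] z:[32/3,61/3] -> hit [35/2,61/3], descend [6, 8, 14]
    N6 x:[23,53/2] y:[52/3,25] z:[32/3,38/3] -> miss, prune
    N8 x:[20,55/2] y:[19,77/3] z:[18,61/3] -> hit [20,61/3] leaf, test {P6(miss), P10(miss)}
    N14 x:[35/2,18] y:[50/3,56/3] z:[53/3,18] -> hit [53/3,18] leaf, test {P12@t=53/3}
  N17 x:[26,75/2] y:[55/3,25] z:[37/3,70/3] -> miss, prune

8 AABB tests over nodes [0, 2, 4, 13, 6, 8, 14, 17]; 2 leaves entered; closest P12.

== RESULT ==
2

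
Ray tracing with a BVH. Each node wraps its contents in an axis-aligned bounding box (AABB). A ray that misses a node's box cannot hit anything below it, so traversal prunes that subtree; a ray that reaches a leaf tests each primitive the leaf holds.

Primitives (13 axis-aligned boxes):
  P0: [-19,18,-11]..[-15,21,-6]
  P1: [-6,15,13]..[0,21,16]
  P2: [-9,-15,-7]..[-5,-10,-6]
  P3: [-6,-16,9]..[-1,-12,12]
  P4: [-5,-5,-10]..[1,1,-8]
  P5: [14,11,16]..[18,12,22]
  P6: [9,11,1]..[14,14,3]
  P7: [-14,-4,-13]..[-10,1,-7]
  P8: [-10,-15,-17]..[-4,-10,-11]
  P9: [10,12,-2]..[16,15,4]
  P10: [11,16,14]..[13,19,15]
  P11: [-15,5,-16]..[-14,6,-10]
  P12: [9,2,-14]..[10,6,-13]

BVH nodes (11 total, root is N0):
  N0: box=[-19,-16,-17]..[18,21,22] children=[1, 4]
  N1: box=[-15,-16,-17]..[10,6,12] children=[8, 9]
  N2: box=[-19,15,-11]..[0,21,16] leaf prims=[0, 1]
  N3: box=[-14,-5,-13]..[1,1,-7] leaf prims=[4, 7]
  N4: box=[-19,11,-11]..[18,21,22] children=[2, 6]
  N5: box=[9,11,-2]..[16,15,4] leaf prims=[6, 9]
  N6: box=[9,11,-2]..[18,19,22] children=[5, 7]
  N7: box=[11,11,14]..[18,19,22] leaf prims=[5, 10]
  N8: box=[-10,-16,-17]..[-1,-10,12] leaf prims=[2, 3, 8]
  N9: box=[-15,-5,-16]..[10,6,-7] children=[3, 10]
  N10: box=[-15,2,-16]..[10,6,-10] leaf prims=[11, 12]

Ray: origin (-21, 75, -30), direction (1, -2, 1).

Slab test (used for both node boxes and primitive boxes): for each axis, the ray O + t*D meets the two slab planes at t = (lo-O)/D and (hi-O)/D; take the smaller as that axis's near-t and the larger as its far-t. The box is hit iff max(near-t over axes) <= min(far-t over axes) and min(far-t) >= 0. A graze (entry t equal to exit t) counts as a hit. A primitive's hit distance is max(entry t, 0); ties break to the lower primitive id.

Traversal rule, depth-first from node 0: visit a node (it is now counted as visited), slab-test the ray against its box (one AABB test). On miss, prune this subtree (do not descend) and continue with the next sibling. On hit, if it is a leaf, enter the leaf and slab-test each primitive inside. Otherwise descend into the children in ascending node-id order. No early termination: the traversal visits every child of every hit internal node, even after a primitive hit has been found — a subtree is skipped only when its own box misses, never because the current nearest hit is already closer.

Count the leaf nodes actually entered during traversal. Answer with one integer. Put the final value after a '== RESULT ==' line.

Walk:
N0 x:[2,39] y:[27,91/2] z:[13,52] -> hit [27,39], descend [1, 4]
  N1 x:[6,31] y:[69/2,91/2] z:[13,42] -> miss, prune
  N4 x:[2,39] y:[27,32] z:[19,52] -> hit [27,32], descend [2, 6]
    N2 x:[2,21] y:[27,30] z:[19,46] -> miss, prune
    N6 x:[30,39] y:[28,32] z:[28,52] -> hit [30,32], descend [5, 7]
      N5 x:[30,37] y:[30,32] z:[28,34] -> hit [30,32] leaf, test {P6@t=31, P9@t=31}
      N7 x:[32,39] y:[28,32] z:[44,52] -> miss, prune

Summary -> nodes [0, 1, 4, 2, 6, 5, 7]; box-tests=7; leaf-entries=1; first=P6

== RESULT ==
1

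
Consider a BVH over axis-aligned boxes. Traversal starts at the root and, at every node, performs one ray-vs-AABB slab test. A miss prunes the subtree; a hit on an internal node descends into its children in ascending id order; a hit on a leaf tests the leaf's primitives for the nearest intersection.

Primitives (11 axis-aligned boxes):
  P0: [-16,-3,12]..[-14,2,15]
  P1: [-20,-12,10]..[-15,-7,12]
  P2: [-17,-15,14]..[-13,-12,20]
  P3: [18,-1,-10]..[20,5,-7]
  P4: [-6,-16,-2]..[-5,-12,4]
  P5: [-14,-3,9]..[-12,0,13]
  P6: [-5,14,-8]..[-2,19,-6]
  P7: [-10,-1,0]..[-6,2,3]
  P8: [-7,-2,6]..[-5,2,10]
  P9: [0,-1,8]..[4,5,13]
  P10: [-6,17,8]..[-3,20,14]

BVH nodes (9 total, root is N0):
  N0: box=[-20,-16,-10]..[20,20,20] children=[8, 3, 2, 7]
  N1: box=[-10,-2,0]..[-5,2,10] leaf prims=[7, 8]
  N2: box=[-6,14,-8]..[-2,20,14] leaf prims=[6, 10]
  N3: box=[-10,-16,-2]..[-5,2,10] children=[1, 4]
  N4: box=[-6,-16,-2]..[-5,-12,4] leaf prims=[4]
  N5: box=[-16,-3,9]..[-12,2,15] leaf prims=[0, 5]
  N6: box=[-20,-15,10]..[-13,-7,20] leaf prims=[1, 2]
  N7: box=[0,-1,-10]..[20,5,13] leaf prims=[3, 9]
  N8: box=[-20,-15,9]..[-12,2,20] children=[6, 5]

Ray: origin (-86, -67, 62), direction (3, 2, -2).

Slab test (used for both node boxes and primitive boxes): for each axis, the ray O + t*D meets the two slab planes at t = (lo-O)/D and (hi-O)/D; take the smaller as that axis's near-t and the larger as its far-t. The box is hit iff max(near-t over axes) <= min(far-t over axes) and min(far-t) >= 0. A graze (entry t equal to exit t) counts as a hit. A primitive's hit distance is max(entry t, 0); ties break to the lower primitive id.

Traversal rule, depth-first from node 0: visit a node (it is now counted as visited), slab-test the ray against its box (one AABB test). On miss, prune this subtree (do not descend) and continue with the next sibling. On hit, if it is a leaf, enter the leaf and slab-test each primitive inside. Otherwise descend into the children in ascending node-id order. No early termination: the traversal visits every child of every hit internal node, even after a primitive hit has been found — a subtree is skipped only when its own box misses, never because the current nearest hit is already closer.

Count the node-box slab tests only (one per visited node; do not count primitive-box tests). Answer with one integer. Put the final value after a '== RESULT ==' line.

Traverse from the root:
N0 x:[22,106/3] y:[51/2,87/2] z:[21,36] -> hit [51/2,106/3], descend [2, 3, 7, 8]
  N2 x:[80/3,28] y:[81/2,87/2] z:[24,35] -> miss, prune
  N3 x:[76/3,27] y:[51/2,69/2] z:[26,32] -> hit [26,27], descend [1, 4]
    N1 x:[76/3,27] y:[65/2,69/2] z:[26,31] -> miss, prune
    N4 x:[80/3,27] y:[51/2,55/2] z:[29,32] -> miss, prune
  N7 x:[86/3,106/3] y:[33,36] z:[49/2,36] -> hit [33,106/3] leaf, test {P3@t=104/3, P9(miss)}
  N8 x:[22,74/3] y:[26,69/2] z:[21,53/2] -> miss, prune

Visited [0, 2, 3, 1, 4, 7, 8]. Tests: 7 box, 1 leaf. Nearest: P3.

== RESULT ==
7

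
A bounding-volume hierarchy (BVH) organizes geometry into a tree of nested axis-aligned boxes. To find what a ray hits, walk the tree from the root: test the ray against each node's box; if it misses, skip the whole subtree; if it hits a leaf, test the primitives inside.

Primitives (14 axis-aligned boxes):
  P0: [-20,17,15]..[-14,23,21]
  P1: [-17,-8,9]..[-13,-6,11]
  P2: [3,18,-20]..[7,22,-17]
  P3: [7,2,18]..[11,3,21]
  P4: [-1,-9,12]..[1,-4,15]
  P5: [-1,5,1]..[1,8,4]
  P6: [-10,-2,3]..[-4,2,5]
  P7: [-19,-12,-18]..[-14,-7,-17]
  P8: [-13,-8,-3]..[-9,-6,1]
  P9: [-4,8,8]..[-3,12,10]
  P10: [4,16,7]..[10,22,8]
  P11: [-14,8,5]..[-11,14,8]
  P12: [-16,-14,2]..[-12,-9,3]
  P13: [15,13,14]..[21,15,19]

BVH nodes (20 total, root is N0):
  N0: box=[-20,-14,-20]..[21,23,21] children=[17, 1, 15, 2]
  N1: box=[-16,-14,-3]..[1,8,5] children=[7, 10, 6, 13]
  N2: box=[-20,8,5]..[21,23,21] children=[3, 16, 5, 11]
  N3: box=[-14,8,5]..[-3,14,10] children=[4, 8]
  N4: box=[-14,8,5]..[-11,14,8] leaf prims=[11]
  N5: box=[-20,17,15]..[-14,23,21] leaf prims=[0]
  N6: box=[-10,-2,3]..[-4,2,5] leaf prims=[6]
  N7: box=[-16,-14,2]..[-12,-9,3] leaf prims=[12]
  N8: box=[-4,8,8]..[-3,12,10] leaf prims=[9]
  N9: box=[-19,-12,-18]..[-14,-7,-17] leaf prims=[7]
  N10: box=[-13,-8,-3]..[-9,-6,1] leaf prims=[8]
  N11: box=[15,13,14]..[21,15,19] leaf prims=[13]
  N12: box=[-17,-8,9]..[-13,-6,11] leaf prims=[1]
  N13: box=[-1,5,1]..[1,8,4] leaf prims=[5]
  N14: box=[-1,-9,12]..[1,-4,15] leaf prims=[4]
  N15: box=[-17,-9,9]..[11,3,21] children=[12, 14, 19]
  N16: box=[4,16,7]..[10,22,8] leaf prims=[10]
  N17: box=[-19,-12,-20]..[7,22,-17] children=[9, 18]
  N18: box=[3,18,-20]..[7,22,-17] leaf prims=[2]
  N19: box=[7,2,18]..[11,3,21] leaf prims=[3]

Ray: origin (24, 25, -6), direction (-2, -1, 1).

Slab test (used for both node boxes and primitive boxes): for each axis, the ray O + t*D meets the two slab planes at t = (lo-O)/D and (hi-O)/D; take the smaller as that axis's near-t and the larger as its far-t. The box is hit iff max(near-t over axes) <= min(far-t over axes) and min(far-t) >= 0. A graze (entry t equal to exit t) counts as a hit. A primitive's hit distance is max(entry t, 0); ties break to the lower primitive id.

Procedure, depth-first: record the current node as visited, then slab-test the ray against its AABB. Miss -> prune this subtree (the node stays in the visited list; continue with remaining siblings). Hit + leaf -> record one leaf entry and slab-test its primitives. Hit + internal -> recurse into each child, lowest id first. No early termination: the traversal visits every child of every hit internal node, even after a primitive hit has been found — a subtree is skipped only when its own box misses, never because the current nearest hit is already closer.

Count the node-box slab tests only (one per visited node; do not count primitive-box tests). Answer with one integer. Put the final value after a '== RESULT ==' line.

Traverse from the root:
N0 x:[3/2,22] y:[2,39] z:[-14,27] -> hit [2,22], descend [1, 2, 15, 17]
  N1 x:[23/2,20] y:[17,39] z:[3,11] -> miss, prune
  N2 x:[3/2,22] y:[2,17] z:[11,27] -> hit [11,17], descend [3, 5, 11, 16]
    N3 x:[27/2,19] y:[11,17] z:[11,16] -> hit [27/2,16], descend [4, 8]
      N4 x:[35/2,19] y:[11,17] z:[11,14] -> miss, prune
      N8 x:[27/2,14] y:[13,17] z:[14,16] -> hit [14,14] leaf, test {P9@t=14}
    N5 x:[19,22] y:[2,8] z:[21,27] -> miss, prune
    N11 x:[3/2,9/2] y:[10,12] z:[20,25] -> miss, prune
    N16 x:[7,10] y:[3,9] z:[13,14] -> miss, prune
  N15 x:[13/2,41/2] y:[22,34] z:[15,27] -> miss, prune
  N17 x:[17/2,43/2] y:[3,37] z:[-14,-11] -> miss, prune

order=[0, 1, 2, 3, 4, 8, 5, 11, 16, 15, 17]  |boxes|=11  |leaves|=1  hit=P9

== RESULT ==
11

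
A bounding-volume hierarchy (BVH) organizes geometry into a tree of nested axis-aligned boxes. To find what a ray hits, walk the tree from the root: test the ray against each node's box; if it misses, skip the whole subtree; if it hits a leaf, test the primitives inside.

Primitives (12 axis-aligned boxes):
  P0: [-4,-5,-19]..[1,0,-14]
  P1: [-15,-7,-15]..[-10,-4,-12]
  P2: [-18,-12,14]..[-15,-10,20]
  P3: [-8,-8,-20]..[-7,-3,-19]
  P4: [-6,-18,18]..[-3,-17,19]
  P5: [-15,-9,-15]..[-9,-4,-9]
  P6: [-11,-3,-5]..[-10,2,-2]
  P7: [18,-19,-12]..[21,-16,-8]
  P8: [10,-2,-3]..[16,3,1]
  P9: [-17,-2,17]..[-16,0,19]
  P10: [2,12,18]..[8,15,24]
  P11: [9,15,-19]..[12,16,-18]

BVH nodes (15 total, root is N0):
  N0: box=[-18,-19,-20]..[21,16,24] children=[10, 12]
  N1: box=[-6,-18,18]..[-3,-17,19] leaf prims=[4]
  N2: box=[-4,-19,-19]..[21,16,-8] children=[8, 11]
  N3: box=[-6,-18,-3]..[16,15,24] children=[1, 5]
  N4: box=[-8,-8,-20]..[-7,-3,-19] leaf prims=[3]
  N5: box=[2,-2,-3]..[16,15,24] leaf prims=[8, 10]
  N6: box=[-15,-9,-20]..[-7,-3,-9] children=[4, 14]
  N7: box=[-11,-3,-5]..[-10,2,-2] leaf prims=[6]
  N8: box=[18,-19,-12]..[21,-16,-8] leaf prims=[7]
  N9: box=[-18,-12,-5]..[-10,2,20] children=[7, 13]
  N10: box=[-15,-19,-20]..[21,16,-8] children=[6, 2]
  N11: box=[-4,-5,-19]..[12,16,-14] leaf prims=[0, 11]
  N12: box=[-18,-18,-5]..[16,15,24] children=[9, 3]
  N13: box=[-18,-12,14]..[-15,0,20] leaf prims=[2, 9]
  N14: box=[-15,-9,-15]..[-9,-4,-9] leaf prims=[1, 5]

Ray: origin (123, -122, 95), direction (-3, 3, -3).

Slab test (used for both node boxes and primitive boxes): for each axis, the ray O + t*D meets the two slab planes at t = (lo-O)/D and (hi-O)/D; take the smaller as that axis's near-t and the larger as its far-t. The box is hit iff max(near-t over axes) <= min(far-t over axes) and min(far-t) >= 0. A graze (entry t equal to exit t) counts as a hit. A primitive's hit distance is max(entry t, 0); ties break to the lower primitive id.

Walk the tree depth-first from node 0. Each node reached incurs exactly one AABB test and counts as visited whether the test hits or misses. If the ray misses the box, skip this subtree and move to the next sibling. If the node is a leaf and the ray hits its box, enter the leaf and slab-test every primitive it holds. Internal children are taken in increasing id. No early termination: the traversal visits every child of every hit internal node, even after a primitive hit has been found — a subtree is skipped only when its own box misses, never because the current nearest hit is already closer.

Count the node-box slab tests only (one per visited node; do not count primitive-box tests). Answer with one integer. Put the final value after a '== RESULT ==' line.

Traverse from the root:
N0 x:[34,47] y:[103/3,46] z:[71/3,115/3] -> hit [103/3,115/3], descend [10, 12]
  N10 x:[34,46] y:[103/3,46] z:[103/3,115/3] -> hit [103/3,115/3], descend [2, 6]
    N2 x:[34,127/3] y:[103/3,46] z:[103/3,38] -> hit [103/3,38], descend [8, 11]
      N8 x:[34,35] y:[103/3,106/3] z:[103/3,107/3] -> hit [103/3,35] leaf, test {P7@t=103/3}
      N11 x:[37,127/3] y:[39,46] z:[109/3,38] -> miss, prune
    N6 x:[130/3,46] y:[113/3,119/3] z:[104/3,115/3] -> miss, prune
  N12 x:[107/3,47] y:[104/3,137/3] z:[71/3,100/3] -> miss, prune

Summary -> nodes [0, 10, 2, 8, 11, 6, 12]; box-tests=7; leaf-entries=1; first=P7

== RESULT ==
7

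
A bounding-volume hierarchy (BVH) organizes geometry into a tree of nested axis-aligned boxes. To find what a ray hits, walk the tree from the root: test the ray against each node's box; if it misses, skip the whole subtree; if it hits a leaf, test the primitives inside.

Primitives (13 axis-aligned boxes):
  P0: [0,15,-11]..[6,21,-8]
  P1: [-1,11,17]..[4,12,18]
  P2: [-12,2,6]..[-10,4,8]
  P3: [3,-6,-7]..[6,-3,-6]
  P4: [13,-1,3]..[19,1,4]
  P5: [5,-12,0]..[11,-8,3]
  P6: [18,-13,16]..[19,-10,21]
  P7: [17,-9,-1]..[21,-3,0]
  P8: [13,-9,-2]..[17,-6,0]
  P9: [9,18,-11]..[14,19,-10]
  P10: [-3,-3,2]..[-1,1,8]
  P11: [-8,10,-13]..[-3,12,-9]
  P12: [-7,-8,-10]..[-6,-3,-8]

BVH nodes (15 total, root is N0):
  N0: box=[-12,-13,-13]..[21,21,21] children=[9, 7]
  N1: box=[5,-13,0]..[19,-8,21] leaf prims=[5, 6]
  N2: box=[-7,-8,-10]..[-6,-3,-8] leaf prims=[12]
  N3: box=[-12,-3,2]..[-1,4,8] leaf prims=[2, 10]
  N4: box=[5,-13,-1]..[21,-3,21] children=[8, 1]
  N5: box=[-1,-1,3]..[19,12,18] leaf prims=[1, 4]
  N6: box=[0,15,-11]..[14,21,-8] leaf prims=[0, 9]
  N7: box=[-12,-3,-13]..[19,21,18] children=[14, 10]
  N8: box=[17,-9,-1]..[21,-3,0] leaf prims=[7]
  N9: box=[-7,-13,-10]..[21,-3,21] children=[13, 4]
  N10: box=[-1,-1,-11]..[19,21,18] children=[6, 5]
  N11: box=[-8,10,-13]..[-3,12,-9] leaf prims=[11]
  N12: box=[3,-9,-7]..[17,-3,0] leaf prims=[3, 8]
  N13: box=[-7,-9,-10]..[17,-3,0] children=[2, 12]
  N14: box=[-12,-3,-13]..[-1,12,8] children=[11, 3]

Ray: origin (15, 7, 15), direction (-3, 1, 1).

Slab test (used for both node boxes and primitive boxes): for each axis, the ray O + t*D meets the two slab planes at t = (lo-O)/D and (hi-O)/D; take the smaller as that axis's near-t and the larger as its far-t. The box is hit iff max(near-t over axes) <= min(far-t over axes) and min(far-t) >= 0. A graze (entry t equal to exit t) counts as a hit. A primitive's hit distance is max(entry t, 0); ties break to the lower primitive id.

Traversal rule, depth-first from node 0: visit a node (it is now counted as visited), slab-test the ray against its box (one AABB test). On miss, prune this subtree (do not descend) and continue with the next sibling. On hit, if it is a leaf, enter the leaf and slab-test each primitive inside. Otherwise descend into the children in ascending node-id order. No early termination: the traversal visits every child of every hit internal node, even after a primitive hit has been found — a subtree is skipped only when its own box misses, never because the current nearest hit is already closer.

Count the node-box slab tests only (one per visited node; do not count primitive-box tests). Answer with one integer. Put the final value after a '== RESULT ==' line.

Walk:
N0 x:[-2,9] y:[-20,14] z:[-28,6] -> hit [-2,6], descend [7, 9]
  N7 x:[-4/3,9] y:[-10,14] z:[-28,3] -> hit [-4/3,3], descend [10, 14]
    N10 x:[-4/3,16/3] y:[-8,14] z:[-26,3] -> hit [-4/3,3], descend [5, 6]
      N5 x:[-4/3,16/3] y:[-8,5] z:[-12,3] -> hit [-4/3,3] leaf, test {P1(miss), P4(miss)}
      N6 x:[1/3,5] y:[8,14] z:[-26,-23] -> miss, prune
    N14 x:[16/3,9] y:[-10,5] z:[-28,-7] -> miss, prune
  N9 x:[-2,22/3] y:[-20,-10] z:[-25,6] -> miss, prune

Summary -> nodes [0, 7, 10, 5, 6, 14, 9]; box-tests=7; leaf-entries=1; first=miss

== RESULT ==
7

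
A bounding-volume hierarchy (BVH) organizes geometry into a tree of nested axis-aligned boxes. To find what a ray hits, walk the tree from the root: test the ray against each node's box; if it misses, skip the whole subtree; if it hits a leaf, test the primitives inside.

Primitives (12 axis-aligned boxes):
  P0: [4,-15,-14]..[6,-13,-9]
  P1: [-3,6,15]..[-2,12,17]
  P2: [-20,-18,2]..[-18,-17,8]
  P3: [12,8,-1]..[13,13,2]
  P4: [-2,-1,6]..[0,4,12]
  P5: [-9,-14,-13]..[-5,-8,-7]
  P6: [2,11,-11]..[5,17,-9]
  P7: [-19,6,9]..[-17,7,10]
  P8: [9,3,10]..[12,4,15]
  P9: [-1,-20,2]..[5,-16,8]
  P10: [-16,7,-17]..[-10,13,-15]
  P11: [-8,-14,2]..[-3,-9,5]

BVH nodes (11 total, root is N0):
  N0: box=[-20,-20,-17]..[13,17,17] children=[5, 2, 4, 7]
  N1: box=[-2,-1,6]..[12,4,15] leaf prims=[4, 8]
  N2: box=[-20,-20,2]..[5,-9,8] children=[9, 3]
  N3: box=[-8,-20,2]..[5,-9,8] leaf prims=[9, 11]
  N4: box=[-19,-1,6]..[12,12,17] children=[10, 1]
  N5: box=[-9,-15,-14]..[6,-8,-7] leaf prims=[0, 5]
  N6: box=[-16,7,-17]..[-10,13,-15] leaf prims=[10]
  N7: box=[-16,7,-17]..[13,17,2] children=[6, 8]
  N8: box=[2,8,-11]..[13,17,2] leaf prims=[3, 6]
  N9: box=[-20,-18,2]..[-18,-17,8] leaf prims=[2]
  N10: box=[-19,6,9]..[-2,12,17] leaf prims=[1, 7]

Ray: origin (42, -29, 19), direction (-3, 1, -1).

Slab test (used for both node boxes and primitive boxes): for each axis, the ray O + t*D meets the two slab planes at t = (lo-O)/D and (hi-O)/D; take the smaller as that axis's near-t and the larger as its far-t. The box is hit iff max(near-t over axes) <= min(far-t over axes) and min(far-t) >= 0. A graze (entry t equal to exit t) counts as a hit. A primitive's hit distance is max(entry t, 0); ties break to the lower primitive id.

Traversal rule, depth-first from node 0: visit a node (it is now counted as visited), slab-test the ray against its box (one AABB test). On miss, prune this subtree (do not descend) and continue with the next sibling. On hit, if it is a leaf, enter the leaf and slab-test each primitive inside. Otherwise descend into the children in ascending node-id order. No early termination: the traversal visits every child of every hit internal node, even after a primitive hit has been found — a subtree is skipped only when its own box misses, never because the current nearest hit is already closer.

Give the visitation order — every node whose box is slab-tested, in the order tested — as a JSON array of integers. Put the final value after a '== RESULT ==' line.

Walk:
N0 x:[29/3,62/3] y:[9,46] z:[2,36] -> hit [29/3,62/3], descend [2, 4, 5, 7]
  N2 x:[37/3,62/3] y:[9,20] z:[11,17] -> hit [37/3,17], descend [3, 9]
    N3 x:[37/3,50/3] y:[9,20] z:[11,17] -> hit [37/3,50/3] leaf, test {P9@t=37/3, P11@t=15}
    N9 x:[20,62/3] y:[11,12] z:[11,17] -> miss, prune
  N4 x:[10,61/3] y:[28,41] z:[2,13] -> miss, prune
  N5 x:[12,17] y:[14,21] z:[26,33] -> miss, prune
  N7 x:[29/3,58/3] y:[36,46] z:[17,36] -> miss, prune

Visited [0, 2, 3, 9, 4, 5, 7]. Tests: 7 box, 1 leaf. Nearest: P9.

== RESULT ==
[0, 2, 3, 9, 4, 5, 7]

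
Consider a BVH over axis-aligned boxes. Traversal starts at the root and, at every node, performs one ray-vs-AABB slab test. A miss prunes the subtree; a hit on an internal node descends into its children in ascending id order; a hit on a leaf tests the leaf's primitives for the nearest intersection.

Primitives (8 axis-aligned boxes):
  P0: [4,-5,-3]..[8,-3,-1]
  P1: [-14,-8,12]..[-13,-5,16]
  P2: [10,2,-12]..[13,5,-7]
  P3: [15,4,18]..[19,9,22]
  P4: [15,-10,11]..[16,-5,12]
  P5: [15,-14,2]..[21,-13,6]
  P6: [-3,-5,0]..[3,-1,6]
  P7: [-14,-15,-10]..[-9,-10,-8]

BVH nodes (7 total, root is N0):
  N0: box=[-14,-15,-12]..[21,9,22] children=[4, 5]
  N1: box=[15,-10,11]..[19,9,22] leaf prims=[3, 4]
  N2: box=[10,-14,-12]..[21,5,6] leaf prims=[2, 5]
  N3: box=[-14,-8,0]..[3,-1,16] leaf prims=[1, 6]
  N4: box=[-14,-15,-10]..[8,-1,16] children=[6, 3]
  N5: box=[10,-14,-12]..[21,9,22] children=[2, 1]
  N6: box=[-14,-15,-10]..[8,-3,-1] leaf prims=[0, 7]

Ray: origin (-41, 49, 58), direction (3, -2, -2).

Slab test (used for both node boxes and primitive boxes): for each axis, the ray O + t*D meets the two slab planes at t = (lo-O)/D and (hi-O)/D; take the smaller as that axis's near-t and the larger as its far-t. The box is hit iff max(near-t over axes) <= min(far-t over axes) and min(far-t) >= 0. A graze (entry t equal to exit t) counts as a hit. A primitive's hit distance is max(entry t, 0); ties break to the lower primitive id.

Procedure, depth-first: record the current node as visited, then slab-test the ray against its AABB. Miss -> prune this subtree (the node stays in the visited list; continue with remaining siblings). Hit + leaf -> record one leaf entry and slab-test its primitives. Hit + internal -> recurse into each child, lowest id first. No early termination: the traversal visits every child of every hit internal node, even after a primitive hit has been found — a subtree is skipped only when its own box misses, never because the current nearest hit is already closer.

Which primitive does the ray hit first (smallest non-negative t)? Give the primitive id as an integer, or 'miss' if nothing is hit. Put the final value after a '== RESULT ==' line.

Walk:
N0 x:[9,62/3] y:[20,32] z:[18,35] -> hit [20,62/3], descend [4, 5]
  N4 x:[9,49/3] y:[25,32] z:[21,34] -> miss, prune
  N5 x:[17,62/3] y:[20,63/2] z:[18,35] -> hit [20,62/3], descend [1, 2]
    N1 x:[56/3,20] y:[20,59/2] z:[18,47/2] -> hit [20,20] leaf, test {P3@t=20, P4(miss)}
    N2 x:[17,62/3] y:[22,63/2] z:[26,35] -> miss, prune

Visited [0, 4, 5, 1, 2]. Tests: 5 box, 1 leaf. Nearest: P3.

== RESULT ==
3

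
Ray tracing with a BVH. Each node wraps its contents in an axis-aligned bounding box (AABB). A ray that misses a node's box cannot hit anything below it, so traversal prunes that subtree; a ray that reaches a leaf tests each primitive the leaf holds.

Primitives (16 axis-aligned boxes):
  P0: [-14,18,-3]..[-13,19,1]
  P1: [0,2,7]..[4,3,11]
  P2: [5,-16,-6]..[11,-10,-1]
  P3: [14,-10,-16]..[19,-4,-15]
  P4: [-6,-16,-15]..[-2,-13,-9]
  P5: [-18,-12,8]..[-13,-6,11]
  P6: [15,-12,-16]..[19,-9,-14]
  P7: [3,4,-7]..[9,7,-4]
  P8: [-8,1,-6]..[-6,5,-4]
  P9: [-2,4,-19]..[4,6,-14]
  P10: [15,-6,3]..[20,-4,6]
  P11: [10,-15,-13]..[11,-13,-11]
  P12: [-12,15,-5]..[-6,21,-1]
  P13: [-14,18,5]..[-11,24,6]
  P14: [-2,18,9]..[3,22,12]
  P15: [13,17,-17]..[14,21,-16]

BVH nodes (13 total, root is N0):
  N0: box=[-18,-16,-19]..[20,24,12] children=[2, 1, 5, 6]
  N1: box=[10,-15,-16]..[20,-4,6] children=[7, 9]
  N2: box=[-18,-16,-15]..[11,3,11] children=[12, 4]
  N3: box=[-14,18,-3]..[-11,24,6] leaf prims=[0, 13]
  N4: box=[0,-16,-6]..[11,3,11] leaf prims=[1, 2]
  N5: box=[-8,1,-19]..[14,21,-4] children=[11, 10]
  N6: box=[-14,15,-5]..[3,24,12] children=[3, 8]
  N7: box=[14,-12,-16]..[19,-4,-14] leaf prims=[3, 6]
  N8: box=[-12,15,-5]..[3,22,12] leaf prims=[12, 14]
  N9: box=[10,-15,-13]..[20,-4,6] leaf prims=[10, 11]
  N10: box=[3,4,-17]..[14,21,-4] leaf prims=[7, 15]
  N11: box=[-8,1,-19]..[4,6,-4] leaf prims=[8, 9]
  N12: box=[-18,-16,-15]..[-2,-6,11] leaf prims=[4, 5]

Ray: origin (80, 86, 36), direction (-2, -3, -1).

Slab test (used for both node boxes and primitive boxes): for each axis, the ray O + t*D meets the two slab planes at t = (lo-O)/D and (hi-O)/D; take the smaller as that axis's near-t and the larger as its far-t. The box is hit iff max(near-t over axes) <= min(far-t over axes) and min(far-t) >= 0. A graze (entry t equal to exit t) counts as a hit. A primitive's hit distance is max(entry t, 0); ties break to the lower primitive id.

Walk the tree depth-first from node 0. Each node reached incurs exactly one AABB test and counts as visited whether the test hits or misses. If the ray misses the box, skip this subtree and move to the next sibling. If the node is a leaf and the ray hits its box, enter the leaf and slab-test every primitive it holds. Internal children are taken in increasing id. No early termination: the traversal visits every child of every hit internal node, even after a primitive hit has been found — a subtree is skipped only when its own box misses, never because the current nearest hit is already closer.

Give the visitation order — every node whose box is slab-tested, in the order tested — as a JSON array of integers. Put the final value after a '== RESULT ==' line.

Traverse from the root:
N0 x:[30,49] y:[62/3,34] z:[24,55] -> hit [30,34], descend [1, 2, 5, 6]
  N1 x:[30,35] y:[30,101/3] z:[30,52] -> hit [30,101/3], descend [7, 9]
    N7 x:[61/2,33] y:[30,98/3] z:[50,52] -> miss, prune
    N9 x:[30,35] y:[30,101/3] z:[30,49] -> hit [30,101/3] leaf, test {P10@t=30, P11(miss)}
  N2 x:[69/2,49] y:[83/3,34] z:[25,51] -> miss, prune
  N5 x:[33,44] y:[65/3,85/3] z:[40,55] -> miss, prune
  N6 x:[77/2,47] y:[62/3,71/3] z:[24,41] -> miss, prune

order=[0, 1, 7, 9, 2, 5, 6]  |boxes|=7  |leaves|=1  hit=P10

== RESULT ==
[0, 1, 7, 9, 2, 5, 6]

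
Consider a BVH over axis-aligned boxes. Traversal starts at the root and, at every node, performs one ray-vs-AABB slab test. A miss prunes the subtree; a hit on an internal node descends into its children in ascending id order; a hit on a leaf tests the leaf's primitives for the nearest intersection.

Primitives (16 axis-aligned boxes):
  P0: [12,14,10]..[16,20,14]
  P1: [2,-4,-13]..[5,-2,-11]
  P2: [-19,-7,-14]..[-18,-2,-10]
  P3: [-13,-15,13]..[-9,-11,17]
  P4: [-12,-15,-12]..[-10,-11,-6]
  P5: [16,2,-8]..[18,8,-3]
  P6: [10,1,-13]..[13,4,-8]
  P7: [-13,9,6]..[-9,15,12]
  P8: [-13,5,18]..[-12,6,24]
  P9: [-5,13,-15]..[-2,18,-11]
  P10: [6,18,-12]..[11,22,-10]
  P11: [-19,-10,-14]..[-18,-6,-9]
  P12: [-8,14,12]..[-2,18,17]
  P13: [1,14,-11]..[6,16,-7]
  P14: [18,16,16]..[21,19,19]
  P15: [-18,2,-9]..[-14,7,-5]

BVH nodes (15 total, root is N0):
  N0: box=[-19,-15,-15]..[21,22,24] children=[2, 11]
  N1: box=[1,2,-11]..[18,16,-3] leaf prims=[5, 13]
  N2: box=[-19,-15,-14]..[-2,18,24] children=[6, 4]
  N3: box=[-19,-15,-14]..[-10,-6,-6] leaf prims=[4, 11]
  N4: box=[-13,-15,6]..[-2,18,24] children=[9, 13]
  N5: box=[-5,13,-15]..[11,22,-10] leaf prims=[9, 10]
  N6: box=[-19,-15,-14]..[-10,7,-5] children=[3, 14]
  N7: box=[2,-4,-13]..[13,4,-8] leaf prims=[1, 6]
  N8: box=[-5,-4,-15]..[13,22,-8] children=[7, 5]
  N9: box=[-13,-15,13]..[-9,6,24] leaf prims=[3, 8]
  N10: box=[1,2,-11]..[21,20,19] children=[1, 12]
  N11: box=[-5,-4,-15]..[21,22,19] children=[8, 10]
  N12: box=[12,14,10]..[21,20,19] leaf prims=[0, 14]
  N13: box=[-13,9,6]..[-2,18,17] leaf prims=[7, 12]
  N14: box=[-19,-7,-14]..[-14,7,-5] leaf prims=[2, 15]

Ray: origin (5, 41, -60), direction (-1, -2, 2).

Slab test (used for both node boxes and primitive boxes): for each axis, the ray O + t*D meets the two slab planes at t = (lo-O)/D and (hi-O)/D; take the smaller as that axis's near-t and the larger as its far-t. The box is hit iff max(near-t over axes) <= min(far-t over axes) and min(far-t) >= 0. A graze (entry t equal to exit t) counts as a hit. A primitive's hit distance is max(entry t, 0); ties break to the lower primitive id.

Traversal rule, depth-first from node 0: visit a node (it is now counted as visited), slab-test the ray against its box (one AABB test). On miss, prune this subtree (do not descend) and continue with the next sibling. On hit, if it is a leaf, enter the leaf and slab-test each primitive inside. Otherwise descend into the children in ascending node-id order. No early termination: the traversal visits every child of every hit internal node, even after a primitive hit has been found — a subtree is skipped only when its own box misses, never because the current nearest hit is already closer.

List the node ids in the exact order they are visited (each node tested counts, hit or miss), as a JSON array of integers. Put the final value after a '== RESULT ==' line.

Trace the traversal:
N0 x:[-16,24] y:[19/2,28] z:[45/2,42] -> hit [45/2,24], descend [2, 11]
  N2 x:[7,24] y:[23/2,28] z:[23,42] -> hit [23,24], descend [4, 6]
    N4 x:[7,18] y:[23/2,28] z:[33,42] -> miss, prune
    N6 x:[15,24] y:[17,28] z:[23,55/2] -> hit [23,24], descend [3, 14]
      N3 x:[15,24] y:[47/2,28] z:[23,27] -> hit [47/2,24] leaf, test {P4(miss), P11@t=47/2}
      N14 x:[19,24] y:[17,24] z:[23,55/2] -> hit [23,24] leaf, test {P2@t=23, P15(miss)}
  N11 x:[-16,10] y:[19/2,45/2] z:[45/2,79/2] -> miss, prune

Visited [0, 2, 4, 6, 3, 14, 11]. Tests: 7 box, 2 leaf. Nearest: P2.

== RESULT ==
[0, 2, 4, 6, 3, 14, 11]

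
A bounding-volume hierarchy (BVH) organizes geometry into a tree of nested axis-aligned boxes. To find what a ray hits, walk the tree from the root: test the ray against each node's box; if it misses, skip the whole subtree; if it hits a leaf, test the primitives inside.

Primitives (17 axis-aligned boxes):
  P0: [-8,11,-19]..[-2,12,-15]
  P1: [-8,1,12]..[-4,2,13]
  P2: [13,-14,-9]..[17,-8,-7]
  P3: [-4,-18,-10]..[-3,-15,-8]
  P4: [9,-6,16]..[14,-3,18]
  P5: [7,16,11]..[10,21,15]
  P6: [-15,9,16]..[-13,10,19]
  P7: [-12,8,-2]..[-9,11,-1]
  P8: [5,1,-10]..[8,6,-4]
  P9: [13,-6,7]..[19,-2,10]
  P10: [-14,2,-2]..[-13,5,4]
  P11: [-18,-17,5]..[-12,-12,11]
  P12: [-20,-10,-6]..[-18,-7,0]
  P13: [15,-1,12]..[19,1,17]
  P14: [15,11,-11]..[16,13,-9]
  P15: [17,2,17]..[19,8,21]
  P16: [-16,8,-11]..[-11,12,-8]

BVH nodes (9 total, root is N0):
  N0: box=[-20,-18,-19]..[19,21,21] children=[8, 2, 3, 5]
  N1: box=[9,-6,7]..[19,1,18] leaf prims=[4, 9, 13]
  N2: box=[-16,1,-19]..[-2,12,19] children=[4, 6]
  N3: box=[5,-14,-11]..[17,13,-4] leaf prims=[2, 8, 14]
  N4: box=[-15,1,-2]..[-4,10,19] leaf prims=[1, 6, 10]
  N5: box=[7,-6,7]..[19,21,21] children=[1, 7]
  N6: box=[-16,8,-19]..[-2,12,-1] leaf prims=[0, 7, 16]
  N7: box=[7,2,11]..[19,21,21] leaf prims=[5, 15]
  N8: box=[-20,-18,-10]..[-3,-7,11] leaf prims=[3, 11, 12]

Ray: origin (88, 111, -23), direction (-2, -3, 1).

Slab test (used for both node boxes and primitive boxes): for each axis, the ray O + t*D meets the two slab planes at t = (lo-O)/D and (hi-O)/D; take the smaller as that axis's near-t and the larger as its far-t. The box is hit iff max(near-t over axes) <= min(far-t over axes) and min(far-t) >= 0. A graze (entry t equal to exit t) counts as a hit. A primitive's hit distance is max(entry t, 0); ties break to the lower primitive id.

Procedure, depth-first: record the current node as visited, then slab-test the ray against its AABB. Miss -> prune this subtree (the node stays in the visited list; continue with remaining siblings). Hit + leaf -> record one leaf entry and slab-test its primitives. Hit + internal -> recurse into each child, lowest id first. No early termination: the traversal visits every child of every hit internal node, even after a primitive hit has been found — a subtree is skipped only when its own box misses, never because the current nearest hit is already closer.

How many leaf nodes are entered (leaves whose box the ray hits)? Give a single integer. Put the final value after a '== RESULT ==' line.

Trace the traversal:
N0 x:[69/2,54] y:[30,43] z:[4,44] -> hit [69/2,43], descend [2, 3, 5, 8]
  N2 x:[45,52] y:[33,110/3] z:[4,42] -> miss, prune
  N3 x:[71/2,83/2] y:[98/3,125/3] z:[12,19] -> miss, prune
  N5 x:[69/2,81/2] y:[30,39] z:[30,44] -> hit [69/2,39], descend [1, 7]
    N1 x:[69/2,79/2] y:[110/3,39] z:[30,41] -> hit [110/3,39] leaf, test {P4@t=39, P9(miss), P13(miss)}
    N7 x:[69/2,81/2] y:[30,109/3] z:[34,44] -> hit [69/2,109/3] leaf, test {P5(miss), P15(miss)}
  N8 x:[91/2,54] y:[118/3,43] z:[13,34] -> miss, prune

7 AABB tests over nodes [0, 2, 3, 5, 1, 7, 8]; 2 leaves entered; closest P4.

== RESULT ==
2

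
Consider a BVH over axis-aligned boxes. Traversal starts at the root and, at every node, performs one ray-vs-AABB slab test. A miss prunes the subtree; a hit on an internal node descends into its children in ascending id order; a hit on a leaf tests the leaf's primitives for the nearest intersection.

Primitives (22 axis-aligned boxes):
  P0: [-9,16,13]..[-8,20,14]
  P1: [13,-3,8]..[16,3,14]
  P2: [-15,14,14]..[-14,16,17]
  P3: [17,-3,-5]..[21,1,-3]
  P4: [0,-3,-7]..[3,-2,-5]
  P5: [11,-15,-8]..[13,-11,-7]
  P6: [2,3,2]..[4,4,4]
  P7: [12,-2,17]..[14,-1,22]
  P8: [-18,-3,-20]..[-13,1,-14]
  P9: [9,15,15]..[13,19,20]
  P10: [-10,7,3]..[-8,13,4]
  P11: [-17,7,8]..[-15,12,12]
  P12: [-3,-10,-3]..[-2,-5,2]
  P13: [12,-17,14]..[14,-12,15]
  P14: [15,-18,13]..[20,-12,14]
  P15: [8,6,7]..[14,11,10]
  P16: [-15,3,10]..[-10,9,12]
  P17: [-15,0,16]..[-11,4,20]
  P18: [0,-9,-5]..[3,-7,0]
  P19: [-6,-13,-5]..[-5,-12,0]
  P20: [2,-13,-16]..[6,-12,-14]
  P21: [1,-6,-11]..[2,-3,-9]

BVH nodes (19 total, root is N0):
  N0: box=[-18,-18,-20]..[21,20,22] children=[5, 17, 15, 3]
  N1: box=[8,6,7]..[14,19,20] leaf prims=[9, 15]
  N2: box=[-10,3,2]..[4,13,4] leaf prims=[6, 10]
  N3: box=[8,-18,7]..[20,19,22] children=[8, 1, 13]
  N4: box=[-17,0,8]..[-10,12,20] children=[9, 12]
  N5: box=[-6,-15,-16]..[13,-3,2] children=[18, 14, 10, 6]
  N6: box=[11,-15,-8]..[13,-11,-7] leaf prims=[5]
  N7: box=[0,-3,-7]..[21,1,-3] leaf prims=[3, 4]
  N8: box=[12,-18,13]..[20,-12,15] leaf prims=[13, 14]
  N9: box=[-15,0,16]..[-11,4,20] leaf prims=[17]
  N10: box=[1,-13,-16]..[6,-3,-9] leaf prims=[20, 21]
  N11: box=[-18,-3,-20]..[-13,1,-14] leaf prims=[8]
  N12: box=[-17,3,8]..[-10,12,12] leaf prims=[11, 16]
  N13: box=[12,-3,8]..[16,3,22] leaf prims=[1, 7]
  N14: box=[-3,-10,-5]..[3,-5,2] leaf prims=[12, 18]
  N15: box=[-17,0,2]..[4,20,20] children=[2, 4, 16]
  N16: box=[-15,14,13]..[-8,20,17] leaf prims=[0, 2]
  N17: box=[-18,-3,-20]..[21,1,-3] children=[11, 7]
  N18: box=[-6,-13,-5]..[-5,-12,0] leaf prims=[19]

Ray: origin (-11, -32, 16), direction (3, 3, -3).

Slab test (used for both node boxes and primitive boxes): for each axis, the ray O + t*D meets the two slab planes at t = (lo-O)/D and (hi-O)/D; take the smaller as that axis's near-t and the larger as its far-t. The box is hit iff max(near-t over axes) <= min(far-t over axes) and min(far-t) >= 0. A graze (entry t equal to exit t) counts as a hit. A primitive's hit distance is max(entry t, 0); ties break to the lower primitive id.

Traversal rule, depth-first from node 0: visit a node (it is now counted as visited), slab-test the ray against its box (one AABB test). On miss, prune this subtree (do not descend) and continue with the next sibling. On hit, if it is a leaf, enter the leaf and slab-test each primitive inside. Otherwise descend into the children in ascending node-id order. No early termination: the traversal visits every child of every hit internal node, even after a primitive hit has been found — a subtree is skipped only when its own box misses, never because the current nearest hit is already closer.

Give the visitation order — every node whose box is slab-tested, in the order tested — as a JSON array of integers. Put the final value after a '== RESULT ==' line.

Trace the traversal:
N0 x:[-7/3,32/3] y:[14/3,52/3] z:[-2,12] -> hit [14/3,32/3], descend [3, 5, 15, 17]
  N3 x:[19/3,31/3] y:[14/3,17] z:[-2,3] -> miss, prune
  N5 x:[5/3,8] y:[17/3,29/3] z:[14/3,32/3] -> hit [17/3,8], descend [6, 10, 14, 18]
    N6 x:[22/3,8] y:[17/3,7] z:[23/3,8] -> miss, prune
    N10 x:[4,17/3] y:[19/3,29/3] z:[25/3,32/3] -> miss, prune
    N14 x:[8/3,14/3] y:[22/3,9] z:[14/3,7] -> miss, prune
    N18 x:[5/3,2] y:[19/3,20/3] z:[16/3,7] -> miss, prune
  N15 x:[-2,5] y:[32/3,52/3] z:[-4/3,14/3] -> miss, prune
  N17 x:[-7/3,32/3] y:[29/3,11] z:[19/3,12] -> hit [29/3,32/3], descend [7, 11]
    N7 x:[11/3,32/3] y:[29/3,11] z:[19/3,23/3] -> miss, prune
    N11 x:[-7/3,-2/3] y:[29/3,11] z:[10,12] -> miss, prune

11 AABB tests over nodes [0, 3, 5, 6, 10, 14, 18, 15, 17, 7, 11]; 0 leaves entered; closest miss.

== RESULT ==
[0, 3, 5, 6, 10, 14, 18, 15, 17, 7, 11]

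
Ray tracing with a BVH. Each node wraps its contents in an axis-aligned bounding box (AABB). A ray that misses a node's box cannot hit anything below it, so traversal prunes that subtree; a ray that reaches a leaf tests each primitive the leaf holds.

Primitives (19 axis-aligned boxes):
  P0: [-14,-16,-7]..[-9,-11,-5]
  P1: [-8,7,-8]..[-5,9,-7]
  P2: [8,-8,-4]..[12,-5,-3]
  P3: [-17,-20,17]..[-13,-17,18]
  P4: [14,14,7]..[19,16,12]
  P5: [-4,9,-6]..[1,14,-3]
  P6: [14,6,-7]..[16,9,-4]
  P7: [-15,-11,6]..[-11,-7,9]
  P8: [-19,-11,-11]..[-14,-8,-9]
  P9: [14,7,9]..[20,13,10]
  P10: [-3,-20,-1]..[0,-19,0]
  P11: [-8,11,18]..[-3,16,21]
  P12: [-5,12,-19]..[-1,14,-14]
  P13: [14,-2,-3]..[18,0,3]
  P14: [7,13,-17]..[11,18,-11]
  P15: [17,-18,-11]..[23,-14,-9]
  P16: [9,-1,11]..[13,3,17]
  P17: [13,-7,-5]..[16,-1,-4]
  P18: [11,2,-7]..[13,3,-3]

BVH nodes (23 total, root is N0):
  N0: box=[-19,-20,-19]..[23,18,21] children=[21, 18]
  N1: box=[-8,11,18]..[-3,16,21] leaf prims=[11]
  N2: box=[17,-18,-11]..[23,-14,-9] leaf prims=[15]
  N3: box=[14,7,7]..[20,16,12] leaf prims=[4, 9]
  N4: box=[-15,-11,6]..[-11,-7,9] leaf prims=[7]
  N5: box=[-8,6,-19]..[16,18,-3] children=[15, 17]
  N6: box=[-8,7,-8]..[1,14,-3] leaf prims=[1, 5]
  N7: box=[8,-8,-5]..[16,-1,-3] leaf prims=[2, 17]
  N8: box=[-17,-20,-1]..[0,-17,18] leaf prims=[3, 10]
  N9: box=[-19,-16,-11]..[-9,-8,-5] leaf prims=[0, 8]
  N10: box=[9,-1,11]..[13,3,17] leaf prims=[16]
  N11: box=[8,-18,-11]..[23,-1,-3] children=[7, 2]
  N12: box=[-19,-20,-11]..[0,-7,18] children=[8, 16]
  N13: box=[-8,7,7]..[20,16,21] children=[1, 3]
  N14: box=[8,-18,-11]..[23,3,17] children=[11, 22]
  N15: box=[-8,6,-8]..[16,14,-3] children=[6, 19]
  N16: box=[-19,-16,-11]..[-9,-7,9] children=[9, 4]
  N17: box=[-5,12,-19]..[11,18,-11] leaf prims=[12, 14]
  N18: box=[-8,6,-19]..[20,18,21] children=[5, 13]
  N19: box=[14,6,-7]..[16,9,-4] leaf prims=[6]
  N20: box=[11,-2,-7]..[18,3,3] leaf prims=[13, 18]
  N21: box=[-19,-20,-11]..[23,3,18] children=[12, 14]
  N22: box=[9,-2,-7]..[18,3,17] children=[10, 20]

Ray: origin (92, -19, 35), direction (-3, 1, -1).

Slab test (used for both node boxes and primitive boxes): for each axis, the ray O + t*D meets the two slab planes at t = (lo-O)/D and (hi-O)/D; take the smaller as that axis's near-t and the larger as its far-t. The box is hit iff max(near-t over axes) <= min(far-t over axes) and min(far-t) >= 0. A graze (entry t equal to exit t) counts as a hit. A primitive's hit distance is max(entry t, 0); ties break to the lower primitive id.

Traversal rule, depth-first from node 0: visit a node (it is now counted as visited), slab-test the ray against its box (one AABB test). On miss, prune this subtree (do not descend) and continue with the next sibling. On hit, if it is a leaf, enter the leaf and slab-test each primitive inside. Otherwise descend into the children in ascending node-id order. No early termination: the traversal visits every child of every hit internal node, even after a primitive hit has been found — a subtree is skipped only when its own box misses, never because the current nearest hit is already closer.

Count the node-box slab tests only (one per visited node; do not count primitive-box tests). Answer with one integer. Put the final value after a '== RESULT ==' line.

Traverse from the root:
N0 x:[23,37] y:[-1,37] z:[14,54] -> hit [23,37], descend [18, 21]
  N18 x:[24,100/3] y:[25,37] z:[14,54] -> hit [25,100/3], descend [5, 13]
    N5 x:[76/3,100/3] y:[25,37] z:[38,54] -> miss, prune
    N13 x:[24,100/3] y:[26,35] z:[14,28] -> hit [26,28], descend [1, 3]
      N1 x:[95/3,100/3] y:[30,35] z:[14,17] -> miss, prune
      N3 x:[24,26] y:[26,35] z:[23,28] -> hit [26,26] leaf, test {P4(miss), P9@t=26}
  N21 x:[23,37] y:[-1,22] z:[17,46] -> miss, prune

Summary -> nodes [0, 18, 5, 13, 1, 3, 21]; box-tests=7; leaf-entries=1; first=P9

== RESULT ==
7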